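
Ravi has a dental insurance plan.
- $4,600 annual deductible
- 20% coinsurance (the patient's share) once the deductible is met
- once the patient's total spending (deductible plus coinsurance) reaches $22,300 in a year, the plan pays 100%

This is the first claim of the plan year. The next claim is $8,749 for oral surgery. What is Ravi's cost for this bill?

$5,429.80

Nothing has been paid toward the $4,600 deductible, so the first $4,600 of this charge is applied there.
The remaining $4,149 (= $8,749 − $4,600) moves to coinsurance.
Coinsurance: $4,149 × 20% = $829.80.
Patient responsibility before any cap: $4,600 + $829.80 = $5,429.80.
Year-to-date out-of-pocket becomes $0 + $5,429.80 = $5,429.80, still under the $22,300 maximum, so no cap applies.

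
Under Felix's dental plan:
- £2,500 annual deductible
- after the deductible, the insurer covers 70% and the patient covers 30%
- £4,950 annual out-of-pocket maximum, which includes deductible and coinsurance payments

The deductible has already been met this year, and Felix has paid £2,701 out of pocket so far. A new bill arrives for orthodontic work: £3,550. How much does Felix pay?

£1,065

With the deductible met, the entire £3,550 is subject to coinsurance.
30% of £3,550 = £1,065 falls to the patient.
Year-to-date out-of-pocket becomes £2,701 + £1,065 = £3,766, still under the £4,950 maximum, so no cap applies.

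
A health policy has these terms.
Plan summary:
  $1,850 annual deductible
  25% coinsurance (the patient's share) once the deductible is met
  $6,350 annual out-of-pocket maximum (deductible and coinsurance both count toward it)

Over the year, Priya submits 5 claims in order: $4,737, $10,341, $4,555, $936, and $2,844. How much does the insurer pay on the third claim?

Claim 1 — $4,737: deductible takes $1,850, $2,887 remains; coinsurance $2,887 × 25% = $721.75. Patient pays $2,571.75; OOP now $2,571.75. Plan pays $4,737 − $2,571.75 = $2,165.25.
Claim 2 — $10,341: deductible already satisfied, so patient's share is 25% × $10,341 = $2,585.25. Cost to patient: $2,585.25. OOP to date $5,157. Insurer: $10,341 − $2,585.25 = $7,755.75.
Claim 3 — $4,555: deductible already satisfied, so patient's share is 25% × $4,555 = $1,138.75. Patient owes $1,138.75 (running OOP $6,295.75). Insurer: $4,555 − $1,138.75 = $3,416.25.

$3,416.25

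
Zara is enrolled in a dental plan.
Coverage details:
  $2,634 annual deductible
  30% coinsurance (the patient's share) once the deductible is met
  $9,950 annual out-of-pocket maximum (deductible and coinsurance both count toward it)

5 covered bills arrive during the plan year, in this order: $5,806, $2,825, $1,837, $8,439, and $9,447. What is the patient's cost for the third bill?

Claim 1 — $5,806: $2,634 to deductible, leaving $3,172; 30% of $3,172 = $951.60. Cost to patient: $3,585.60. OOP to date $3,585.60.
Claim 2 — $2,825: deductible met; 30% of $2,825 = $847.50. Cost to patient: $847.50. OOP to date $4,433.10.
Claim 3 — $1,837: 30% coinsurance on $1,837 = $551.10. Patient pays $551.10; OOP now $4,984.20.

$551.10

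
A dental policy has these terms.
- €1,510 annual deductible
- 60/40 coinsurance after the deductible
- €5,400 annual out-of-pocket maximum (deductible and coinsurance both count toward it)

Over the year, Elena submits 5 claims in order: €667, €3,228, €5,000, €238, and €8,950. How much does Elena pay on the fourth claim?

Bill 1, €667: all of it applies to the deductible. Patient pays €667; OOP now €667.
Bill 2, €3,228: deductible takes €843, €2,385 remains; 40% of €2,385 = €954. Cost to patient: €1,797. OOP to date €2,464.
Bill 3, €5,000: deductible already satisfied, so patient's share is 40% × €5,000 = €2,000. Cost to patient: €2,000. OOP to date €4,464.
Bill 4, €238: deductible met; 40% of €238 = €95.20. Cost to patient: €95.20. OOP to date €4,559.20.

€95.20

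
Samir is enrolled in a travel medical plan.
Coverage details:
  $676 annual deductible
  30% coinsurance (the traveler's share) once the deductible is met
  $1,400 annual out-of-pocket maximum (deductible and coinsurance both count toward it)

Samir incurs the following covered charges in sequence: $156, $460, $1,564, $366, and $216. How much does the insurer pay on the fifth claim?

$151.20

Bill 1, $156: fully absorbed by the deductible. Cost to traveler: $156. OOP to date $156. Insurer: $156 − $156 = $0.
Bill 2, $460: fully absorbed by the deductible. Traveler pays $460; OOP now $616. Insurer: $460 − $460 = $0.
Bill 3, $1,564: deductible takes $60, $1,504 remains; 30% of $1,504 = $451.20. Traveler pays $511.20; OOP now $1,127.20. Insurer: $1,564 − $511.20 = $1,052.80.
Bill 4, $366: deductible met; 30% of $366 = $109.80. Traveler pays $109.80; OOP now $1,237. Insurer: $366 − $109.80 = $256.20.
Bill 5, $216: deductible already satisfied, so traveler's share is 30% × $216 = $64.80. Traveler pays $64.80; OOP now $1,301.80. Insurer: $216 − $64.80 = $151.20.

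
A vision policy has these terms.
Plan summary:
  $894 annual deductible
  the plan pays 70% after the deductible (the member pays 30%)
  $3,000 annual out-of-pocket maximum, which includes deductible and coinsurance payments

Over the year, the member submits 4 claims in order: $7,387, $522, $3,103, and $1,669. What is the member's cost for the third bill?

$1.50

Claim 1 ($7,387): $894 finishes the deductible; $6,493 goes to coinsurance; coinsurance $6,493 × 30% = $1,947.90. Member pays $2,841.90; OOP now $2,841.90.
Claim 2 ($522): deductible already satisfied, so member's share is 30% × $522 = $156.60. Member owes $156.60 (running OOP $2,998.50).
Claim 3 ($3,103): 30% coinsurance on $3,103 = $930.90. Adding that to $2,998.50 gives $3,929.40, past the $3,000 cap; member pays only $3,000 − $2,998.50 = $1.50.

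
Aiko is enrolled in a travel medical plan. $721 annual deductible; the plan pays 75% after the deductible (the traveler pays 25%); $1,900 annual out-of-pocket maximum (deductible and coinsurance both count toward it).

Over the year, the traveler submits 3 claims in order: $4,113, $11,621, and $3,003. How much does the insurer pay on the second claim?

$11,290

Bill 1, $4,113: $721 finishes the deductible; $3,392 goes to coinsurance; 25% of $3,392 = $848. Cost to traveler: $1,569. OOP to date $1,569. Insurer: $4,113 − $1,569 = $2,544.
Bill 2, $11,621: 25% coinsurance on $11,621 = $2,905.25. OOP would hit $4,474.25 > $1,900, so the cap limits the traveler to $1,900 − $1,569 = $331. Insurer: $11,621 − $331 = $11,290.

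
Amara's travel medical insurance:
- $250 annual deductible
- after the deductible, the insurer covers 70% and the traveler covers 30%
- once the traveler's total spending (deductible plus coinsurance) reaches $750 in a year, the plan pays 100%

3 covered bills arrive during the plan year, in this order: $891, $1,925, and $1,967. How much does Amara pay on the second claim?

Claim 1 ($891): $250 finishes the deductible; $641 goes to coinsurance; 30% of $641 = $192.30. Traveler owes $442.30 (running OOP $442.30).
Claim 2 ($1,925): deductible already satisfied, so traveler's share is 30% × $1,925 = $577.50. That would push OOP to $1,019.80, over the $750 cap, so traveler pays $750 − $442.30 = $307.70.

$307.70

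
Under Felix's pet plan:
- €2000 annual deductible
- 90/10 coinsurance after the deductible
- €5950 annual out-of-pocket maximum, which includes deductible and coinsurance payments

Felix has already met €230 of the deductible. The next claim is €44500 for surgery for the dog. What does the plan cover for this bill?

Remaining deductible: €2000 − €230 = €1770.
The remaining €42730 (= €44500 − €1770) moves to coinsurance.
Owner's 10% share of €42730 is €4273.
That puts the owner's cost at €1770 + €4273 = €6043 before any cap.
That would bring total out-of-pocket to €6273, past the €5950 cap. The owner is capped at €5950 − €230 = €5720 on this claim.
The plan picks up €44500 − €5720 = €38780.

€38780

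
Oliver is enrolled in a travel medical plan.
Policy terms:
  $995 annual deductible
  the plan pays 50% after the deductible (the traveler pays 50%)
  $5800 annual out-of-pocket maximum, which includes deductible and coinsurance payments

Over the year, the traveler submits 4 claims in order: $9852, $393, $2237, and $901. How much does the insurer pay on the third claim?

$2057

#1 ($9852): $995 finishes the deductible; $8857 goes to coinsurance; traveler's 50% is $4428.50. Cost to traveler: $5423.50. OOP to date $5423.50. Plan pays $9852 − $5423.50 = $4428.50.
#2 ($393): 50% coinsurance on $393 = $196.50. Cost to traveler: $196.50. OOP to date $5620. Plan pays $393 − $196.50 = $196.50.
#3 ($2237): deductible already satisfied, so traveler's share is 50% × $2237 = $1118.50. That would push OOP to $6738.50, over the $5800 cap, so traveler pays $5800 − $5620 = $180. Insurer: $2237 − $180 = $2057.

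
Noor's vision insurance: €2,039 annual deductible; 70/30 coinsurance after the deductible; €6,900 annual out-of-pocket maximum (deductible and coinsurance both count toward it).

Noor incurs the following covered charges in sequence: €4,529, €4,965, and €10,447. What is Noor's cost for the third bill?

#1 (€4,529): €2,039 finishes the deductible; €2,490 goes to coinsurance; member's 30% is €747. Cost to member: €2,786. OOP to date €2,786.
#2 (€4,965): deductible met; 30% of €4,965 = €1,489.50. Member pays €1,489.50; OOP now €4,275.50.
#3 (€10,447): deductible met; 30% of €10,447 = €3,134.10. Adding that to €4,275.50 gives €7,409.60, past the €6,900 cap; member pays only €6,900 − €4,275.50 = €2,624.50.

€2,624.50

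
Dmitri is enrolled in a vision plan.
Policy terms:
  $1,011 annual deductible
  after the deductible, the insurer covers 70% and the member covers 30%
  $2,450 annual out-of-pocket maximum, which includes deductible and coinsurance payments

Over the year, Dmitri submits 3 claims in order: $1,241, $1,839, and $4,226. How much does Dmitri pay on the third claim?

Bill 1, $1,241: deductible takes $1,011, $230 remains; coinsurance $230 × 30% = $69. Member pays $1,080; OOP now $1,080.
Bill 2, $1,839: 30% coinsurance on $1,839 = $551.70. Cost to member: $551.70. OOP to date $1,631.70.
Bill 3, $4,226: deductible met; 30% of $4,226 = $1,267.80. OOP would hit $2,899.50 > $2,450, so the cap limits the member to $2,450 − $1,631.70 = $818.30.

$818.30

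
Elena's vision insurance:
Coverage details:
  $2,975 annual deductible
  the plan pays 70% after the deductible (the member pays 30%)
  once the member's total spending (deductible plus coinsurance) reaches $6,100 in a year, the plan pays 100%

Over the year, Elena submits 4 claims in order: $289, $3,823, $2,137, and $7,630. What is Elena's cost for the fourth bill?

$2,142.80

#1 ($289): all of it applies to the deductible. Cost to member: $289. OOP to date $289.
#2 ($3,823): deductible takes $2,686, $1,137 remains; coinsurance $1,137 × 30% = $341.10. Member pays $3,027.10; OOP now $3,316.10.
#3 ($2,137): deductible already satisfied, so member's share is 30% × $2,137 = $641.10. Cost to member: $641.10. OOP to date $3,957.20.
#4 ($7,630): deductible met; 30% of $7,630 = $2,289. Adding that to $3,957.20 gives $6,246.20, past the $6,100 cap; member pays only $6,100 − $3,957.20 = $2,142.80.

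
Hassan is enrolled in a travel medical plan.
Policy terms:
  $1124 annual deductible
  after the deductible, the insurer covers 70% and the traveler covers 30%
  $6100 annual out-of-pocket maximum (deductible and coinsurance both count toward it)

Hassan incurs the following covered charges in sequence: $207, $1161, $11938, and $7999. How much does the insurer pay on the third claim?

$8356.60

Claim 1 — $207: entire amount goes to the deductible. Traveler pays $207; OOP now $207. Plan pays $207 − $207 = $0.
Claim 2 — $1161: $917 to deductible, leaving $244; traveler's 30% is $73.20. Traveler owes $990.20 (running OOP $1197.20). Plan pays $1161 − $990.20 = $170.80.
Claim 3 — $11938: deductible already satisfied, so traveler's share is 30% × $11938 = $3581.40. Traveler pays $3581.40; OOP now $4778.60. Plan pays $11938 − $3581.40 = $8356.60.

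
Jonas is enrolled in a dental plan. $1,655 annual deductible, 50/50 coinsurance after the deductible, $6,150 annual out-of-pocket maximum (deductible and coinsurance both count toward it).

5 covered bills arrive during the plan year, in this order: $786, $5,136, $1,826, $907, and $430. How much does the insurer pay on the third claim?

Claim 1 — $786: entire amount goes to the deductible. Patient pays $786; OOP now $786. Insurer: $786 − $786 = $0.
Claim 2 — $5,136: deductible takes $869, $4,267 remains; patient's 50% is $2,133.50. Patient owes $3,002.50 (running OOP $3,788.50). Insurer: $5,136 − $3,002.50 = $2,133.50.
Claim 3 — $1,826: deductible already satisfied, so patient's share is 50% × $1,826 = $913. Patient owes $913 (running OOP $4,701.50). Plan pays $1,826 − $913 = $913.

$913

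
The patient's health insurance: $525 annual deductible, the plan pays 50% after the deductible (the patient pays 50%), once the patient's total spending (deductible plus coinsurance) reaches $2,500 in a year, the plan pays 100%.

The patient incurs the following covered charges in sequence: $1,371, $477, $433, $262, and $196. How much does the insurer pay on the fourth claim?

#1 ($1,371): deductible takes $525, $846 remains; coinsurance $846 × 50% = $423. Patient owes $948 (running OOP $948). Insurer: $1,371 − $948 = $423.
#2 ($477): 50% coinsurance on $477 = $238.50. Patient pays $238.50; OOP now $1,186.50. Insurer: $477 − $238.50 = $238.50.
#3 ($433): deductible met; 50% of $433 = $216.50. Patient owes $216.50 (running OOP $1,403). Insurer: $433 − $216.50 = $216.50.
#4 ($262): deductible met; 50% of $262 = $131. Patient pays $131; OOP now $1,534. Insurer: $262 − $131 = $131.

$131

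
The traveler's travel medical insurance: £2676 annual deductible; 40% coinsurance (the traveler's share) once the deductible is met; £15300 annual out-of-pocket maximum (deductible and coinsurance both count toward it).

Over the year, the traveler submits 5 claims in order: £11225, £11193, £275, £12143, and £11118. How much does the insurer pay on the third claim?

Claim 1 — £11225: £2676 to deductible, leaving £8549; 40% of £8549 = £3419.60. Cost to traveler: £6095.60. OOP to date £6095.60. Insurer: £11225 − £6095.60 = £5129.40.
Claim 2 — £11193: 40% coinsurance on £11193 = £4477.20. Cost to traveler: £4477.20. OOP to date £10572.80. Plan pays £11193 − £4477.20 = £6715.80.
Claim 3 — £275: deductible met; 40% of £275 = £110. Traveler owes £110 (running OOP £10682.80). Plan pays £275 − £110 = £165.

£165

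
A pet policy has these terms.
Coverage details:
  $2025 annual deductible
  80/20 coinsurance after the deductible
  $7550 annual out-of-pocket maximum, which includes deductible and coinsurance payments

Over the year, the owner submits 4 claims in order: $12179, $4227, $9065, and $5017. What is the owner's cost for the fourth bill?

$835.80

Claim 1 — $12179: deductible takes $2025, $10154 remains; coinsurance $10154 × 20% = $2030.80. Owner pays $4055.80; OOP now $4055.80.
Claim 2 — $4227: 20% coinsurance on $4227 = $845.40. Owner owes $845.40 (running OOP $4901.20).
Claim 3 — $9065: 20% coinsurance on $9065 = $1813. Owner owes $1813 (running OOP $6714.20).
Claim 4 — $5017: deductible met; 20% of $5017 = $1003.40. That would push OOP to $7717.60, over the $7550 cap, so owner pays $7550 − $6714.20 = $835.80.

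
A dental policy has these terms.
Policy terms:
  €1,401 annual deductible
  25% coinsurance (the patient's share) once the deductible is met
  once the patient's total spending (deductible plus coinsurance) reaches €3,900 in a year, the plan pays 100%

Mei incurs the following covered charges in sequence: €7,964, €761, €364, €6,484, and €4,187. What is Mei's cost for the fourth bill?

#1 (€7,964): €1,401 finishes the deductible; €6,563 goes to coinsurance; patient's 25% is €1,640.75. Patient owes €3,041.75 (running OOP €3,041.75).
#2 (€761): deductible met; 25% of €761 = €190.25. Cost to patient: €190.25. OOP to date €3,232.
#3 (€364): 25% coinsurance on €364 = €91. Patient owes €91 (running OOP €3,323).
#4 (€6,484): deductible already satisfied, so patient's share is 25% × €6,484 = €1,621. Adding that to €3,323 gives €4,944, past the €3,900 cap; patient pays only €3,900 − €3,323 = €577.

€577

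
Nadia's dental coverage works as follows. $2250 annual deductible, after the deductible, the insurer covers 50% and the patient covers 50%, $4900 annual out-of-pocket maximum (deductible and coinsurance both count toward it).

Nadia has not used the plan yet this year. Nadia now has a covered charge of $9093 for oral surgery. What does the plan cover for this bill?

The full $2250 deductible is still open; $2250 of this bill applies to it.
The remaining $6843 (= $9093 − $2250) moves to coinsurance.
Coinsurance: $6843 × 50% = $3421.50.
So the patient owes $2250 + $3421.50 = $5671.50 before any cap.
That would bring total out-of-pocket to $5671.50, past the $4900 cap. The patient is capped at $4900 − $0 = $4900 on this claim.
The insurer covers the remainder: $9093 − $4900 = $4193.

$4193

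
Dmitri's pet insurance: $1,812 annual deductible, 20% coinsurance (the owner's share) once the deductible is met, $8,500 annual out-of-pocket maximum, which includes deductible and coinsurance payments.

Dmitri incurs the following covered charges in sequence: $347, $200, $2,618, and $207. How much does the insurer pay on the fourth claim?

$165.60

Bill 1, $347: fully absorbed by the deductible. Cost to owner: $347. OOP to date $347. Plan pays $347 − $347 = $0.
Bill 2, $200: all of it applies to the deductible. Owner owes $200 (running OOP $547). Plan pays $200 − $200 = $0.
Bill 3, $2,618: deductible takes $1,265, $1,353 remains; coinsurance $1,353 × 20% = $270.60. Owner owes $1,535.60 (running OOP $2,082.60). Insurer: $2,618 − $1,535.60 = $1,082.40.
Bill 4, $207: 20% coinsurance on $207 = $41.40. Owner pays $41.40; OOP now $2,124. Insurer: $207 − $41.40 = $165.60.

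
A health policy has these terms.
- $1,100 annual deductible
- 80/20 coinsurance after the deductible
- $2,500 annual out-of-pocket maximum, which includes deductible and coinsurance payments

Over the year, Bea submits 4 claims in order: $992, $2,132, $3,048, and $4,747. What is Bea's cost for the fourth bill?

Claim 1 ($992): fully absorbed by the deductible. Patient pays $992; OOP now $992.
Claim 2 ($2,132): deductible takes $108, $2,024 remains; coinsurance $2,024 × 20% = $404.80. Patient pays $512.80; OOP now $1,504.80.
Claim 3 ($3,048): deductible already satisfied, so patient's share is 20% × $3,048 = $609.60. Cost to patient: $609.60. OOP to date $2,114.40.
Claim 4 ($4,747): 20% coinsurance on $4,747 = $949.40. OOP would hit $3,063.80 > $2,500, so the cap limits the patient to $2,500 − $2,114.40 = $385.60.

$385.60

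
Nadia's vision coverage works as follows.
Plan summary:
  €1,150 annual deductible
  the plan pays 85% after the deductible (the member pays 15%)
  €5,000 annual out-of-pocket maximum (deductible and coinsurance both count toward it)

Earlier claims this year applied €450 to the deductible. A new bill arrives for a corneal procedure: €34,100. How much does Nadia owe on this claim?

Deductible still to meet: €1,150 − €450 = €700.
After the €700 deductible portion, €34,100 − €700 = €33,400 is subject to coinsurance.
Member's 15% share of €33,400 is €5,010.
That puts the member's cost at €700 + €5,010 = €5,710 before any cap.
That would bring total out-of-pocket to €6,160, past the €5,000 cap. The member is capped at €5,000 − €450 = €4,550 on this claim.

€4,550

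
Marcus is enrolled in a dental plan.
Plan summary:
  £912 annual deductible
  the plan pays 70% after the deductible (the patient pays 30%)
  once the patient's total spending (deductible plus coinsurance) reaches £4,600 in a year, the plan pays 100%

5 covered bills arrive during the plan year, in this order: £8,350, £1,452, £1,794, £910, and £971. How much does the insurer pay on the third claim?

Claim 1 — £8,350: £912 finishes the deductible; £7,438 goes to coinsurance; 30% of £7,438 = £2,231.40. Patient owes £3,143.40 (running OOP £3,143.40). Plan pays £8,350 − £3,143.40 = £5,206.60.
Claim 2 — £1,452: deductible already satisfied, so patient's share is 30% × £1,452 = £435.60. Cost to patient: £435.60. OOP to date £3,579. Insurer: £1,452 − £435.60 = £1,016.40.
Claim 3 — £1,794: deductible already satisfied, so patient's share is 30% × £1,794 = £538.20. Patient pays £538.20; OOP now £4,117.20. Insurer: £1,794 − £538.20 = £1,255.80.

£1,255.80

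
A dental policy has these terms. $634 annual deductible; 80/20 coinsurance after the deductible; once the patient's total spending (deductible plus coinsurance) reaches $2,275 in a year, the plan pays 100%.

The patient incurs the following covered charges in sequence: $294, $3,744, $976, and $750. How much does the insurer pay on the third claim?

Claim 1 — $294: all of it applies to the deductible. Cost to patient: $294. OOP to date $294. Insurer: $294 − $294 = $0.
Claim 2 — $3,744: deductible takes $340, $3,404 remains; coinsurance $3,404 × 20% = $680.80. Patient pays $1,020.80; OOP now $1,314.80. Insurer: $3,744 − $1,020.80 = $2,723.20.
Claim 3 — $976: deductible already satisfied, so patient's share is 20% × $976 = $195.20. Patient pays $195.20; OOP now $1,510. Insurer: $976 − $195.20 = $780.80.

$780.80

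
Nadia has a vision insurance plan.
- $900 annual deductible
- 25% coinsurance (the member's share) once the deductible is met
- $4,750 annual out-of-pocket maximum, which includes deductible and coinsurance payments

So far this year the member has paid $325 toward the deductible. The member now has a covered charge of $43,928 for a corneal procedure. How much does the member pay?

$4,425

Remaining deductible: $900 − $325 = $575.
After the $575 deductible portion, $43,928 − $575 = $43,353 is subject to coinsurance.
Coinsurance: $43,353 × 25% = $10,838.25.
Member responsibility before any cap: $575 + $10,838.25 = $11,413.25.
That would bring total out-of-pocket to $11,738.25, past the $4,750 cap. The member is capped at $4,750 − $325 = $4,425 on this claim.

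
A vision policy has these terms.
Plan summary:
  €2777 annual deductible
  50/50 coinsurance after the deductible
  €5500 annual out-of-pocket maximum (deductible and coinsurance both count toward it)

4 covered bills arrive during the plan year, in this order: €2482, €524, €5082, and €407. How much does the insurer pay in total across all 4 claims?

€2995

Claim 1 (€2482): fully absorbed by the deductible. Member owes €2482 (running OOP €2482). Plan pays €2482 − €2482 = €0.
Claim 2 (€524): deductible takes €295, €229 remains; 50% of €229 = €114.50. Cost to member: €409.50. OOP to date €2891.50. Plan pays €524 − €409.50 = €114.50.
Claim 3 (€5082): deductible met; 50% of €5082 = €2541. Member pays €2541; OOP now €5432.50. Insurer: €5082 − €2541 = €2541.
Claim 4 (€407): deductible met; 50% of €407 = €203.50. OOP would hit €5636 > €5500, so the cap limits the member to €5500 − €5432.50 = €67.50. Insurer: €407 − €67.50 = €339.50.
Insurer total = bills − member's total = €8495 − €5500 = €2995.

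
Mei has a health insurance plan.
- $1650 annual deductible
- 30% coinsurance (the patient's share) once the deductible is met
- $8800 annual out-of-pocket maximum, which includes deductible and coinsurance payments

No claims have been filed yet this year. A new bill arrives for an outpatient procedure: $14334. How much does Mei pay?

$5455.20

The full $1650 deductible is still open; $1650 of this bill applies to it.
After the $1650 deductible portion, $14334 − $1650 = $12684 is subject to coinsurance.
Coinsurance: $12684 × 30% = $3805.20.
So the patient owes $1650 + $3805.20 = $5455.20 before any cap.
Year-to-date out-of-pocket becomes $0 + $5455.20 = $5455.20, still under the $8800 maximum, so no cap applies.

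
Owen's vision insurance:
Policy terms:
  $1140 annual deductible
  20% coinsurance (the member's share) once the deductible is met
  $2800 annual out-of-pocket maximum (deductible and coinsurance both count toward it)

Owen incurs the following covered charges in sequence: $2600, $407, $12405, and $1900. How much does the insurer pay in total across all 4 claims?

$14512

Bill 1, $2600: $1140 finishes the deductible; $1460 goes to coinsurance; 20% of $1460 = $292. Member owes $1432 (running OOP $1432). Insurer: $2600 − $1432 = $1168.
Bill 2, $407: deductible already satisfied, so member's share is 20% × $407 = $81.40. Member owes $81.40 (running OOP $1513.40). Insurer: $407 − $81.40 = $325.60.
Bill 3, $12405: deductible already satisfied, so member's share is 20% × $12405 = $2481. Adding that to $1513.40 gives $3994.40, past the $2800 cap; member pays only $2800 − $1513.40 = $1286.60. Plan pays $12405 − $1286.60 = $11118.40.
Bill 4, $1900: deductible already satisfied, so member's share is 20% × $1900 = $380. Adding that to $2800 gives $3180, past the $2800 cap; member pays only $2800 − $2800 = $0. Plan pays $1900 − $0 = $1900.
Insurer total: $1168 + $325.60 + $11118.40 + $1900 = $14512.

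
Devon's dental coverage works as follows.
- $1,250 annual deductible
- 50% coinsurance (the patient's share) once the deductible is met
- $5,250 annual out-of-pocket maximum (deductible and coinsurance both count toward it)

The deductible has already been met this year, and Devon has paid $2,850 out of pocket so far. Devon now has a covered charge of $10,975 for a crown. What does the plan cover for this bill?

The deductible is already satisfied, so the full bill goes to coinsurance.
50% of $10,975 = $5,487.50 falls to the patient.
Year-to-date out-of-pocket would reach $2,850 + $5,487.50 = $8,337.50, above the $5,250 maximum, so the patient pays only $5,250 − $2,850 = $2,400.
The plan picks up $10,975 − $2,400 = $8,575.

$8,575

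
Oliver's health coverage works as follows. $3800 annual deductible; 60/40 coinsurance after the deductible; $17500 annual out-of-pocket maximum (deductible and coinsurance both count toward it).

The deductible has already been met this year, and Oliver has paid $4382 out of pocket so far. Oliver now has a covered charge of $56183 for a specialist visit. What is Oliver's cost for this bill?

With the deductible met, the entire $56183 is subject to coinsurance.
Patient's 40% share of $56183 is $22473.20.
Year-to-date out-of-pocket would reach $4382 + $22473.20 = $26855.20, above the $17500 maximum, so the patient pays only $17500 − $4382 = $13118.

$13118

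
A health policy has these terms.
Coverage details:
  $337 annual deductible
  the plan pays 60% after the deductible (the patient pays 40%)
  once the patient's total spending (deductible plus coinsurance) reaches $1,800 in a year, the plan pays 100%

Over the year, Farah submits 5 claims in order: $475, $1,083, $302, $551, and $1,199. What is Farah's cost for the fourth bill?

Bill 1, $475: $337 finishes the deductible; $138 goes to coinsurance; patient's 40% is $55.20. Patient owes $392.20 (running OOP $392.20).
Bill 2, $1,083: deductible already satisfied, so patient's share is 40% × $1,083 = $433.20. Cost to patient: $433.20. OOP to date $825.40.
Bill 3, $302: deductible met; 40% of $302 = $120.80. Cost to patient: $120.80. OOP to date $946.20.
Bill 4, $551: 40% coinsurance on $551 = $220.40. Cost to patient: $220.40. OOP to date $1,166.60.

$220.40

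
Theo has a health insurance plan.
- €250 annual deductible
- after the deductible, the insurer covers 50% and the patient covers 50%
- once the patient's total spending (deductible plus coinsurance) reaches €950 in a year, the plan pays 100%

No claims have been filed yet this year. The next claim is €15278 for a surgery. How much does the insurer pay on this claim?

€14328

Nothing has been paid toward the €250 deductible, so the first €250 of this charge is applied there.
The remaining €15028 (= €15278 − €250) moves to coinsurance.
Patient's 50% share of €15028 is €7514.
That puts the patient's cost at €250 + €7514 = €7764 before any cap.
Year-to-date out-of-pocket would reach €0 + €7764 = €7764, above the €950 maximum, so the patient pays only €950 − €0 = €950.
The insurer covers the remainder: €15278 − €950 = €14328.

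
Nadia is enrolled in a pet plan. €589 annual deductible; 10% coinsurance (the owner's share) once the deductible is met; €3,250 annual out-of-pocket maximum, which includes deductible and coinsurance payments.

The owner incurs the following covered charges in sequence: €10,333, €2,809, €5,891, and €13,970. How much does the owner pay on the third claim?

#1 (€10,333): deductible takes €589, €9,744 remains; coinsurance €9,744 × 10% = €974.40. Owner owes €1,563.40 (running OOP €1,563.40).
#2 (€2,809): 10% coinsurance on €2,809 = €280.90. Owner owes €280.90 (running OOP €1,844.30).
#3 (€5,891): deductible already satisfied, so owner's share is 10% × €5,891 = €589.10. Cost to owner: €589.10. OOP to date €2,433.40.

€589.10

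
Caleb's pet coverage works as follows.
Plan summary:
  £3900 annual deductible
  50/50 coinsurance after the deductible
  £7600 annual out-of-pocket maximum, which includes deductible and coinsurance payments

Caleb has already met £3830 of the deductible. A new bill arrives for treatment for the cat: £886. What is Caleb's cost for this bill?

£478

Deductible still to meet: £3900 − £3830 = £70.
The remaining £816 (= £886 − £70) moves to coinsurance.
50% of £816 = £408 falls to the owner.
So the owner owes £70 + £408 = £478 before any cap.
Year-to-date out-of-pocket becomes £3830 + £478 = £4308, still under the £7600 maximum, so no cap applies.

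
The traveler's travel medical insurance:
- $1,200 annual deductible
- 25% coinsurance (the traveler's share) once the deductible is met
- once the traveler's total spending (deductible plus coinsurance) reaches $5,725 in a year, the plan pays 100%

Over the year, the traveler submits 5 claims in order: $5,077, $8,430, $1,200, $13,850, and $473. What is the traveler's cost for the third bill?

Claim 1 ($5,077): $1,200 finishes the deductible; $3,877 goes to coinsurance; traveler's 25% is $969.25. Traveler pays $2,169.25; OOP now $2,169.25.
Claim 2 ($8,430): deductible met; 25% of $8,430 = $2,107.50. Cost to traveler: $2,107.50. OOP to date $4,276.75.
Claim 3 ($1,200): deductible met; 25% of $1,200 = $300. Traveler pays $300; OOP now $4,576.75.

$300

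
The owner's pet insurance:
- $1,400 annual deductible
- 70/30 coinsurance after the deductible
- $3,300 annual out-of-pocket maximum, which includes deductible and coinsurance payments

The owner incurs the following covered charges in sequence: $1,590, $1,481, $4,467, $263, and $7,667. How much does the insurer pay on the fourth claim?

$204.40

Bill 1, $1,590: $1,400 finishes the deductible; $190 goes to coinsurance; 30% of $190 = $57. Owner owes $1,457 (running OOP $1,457). Plan pays $1,590 − $1,457 = $133.
Bill 2, $1,481: deductible met; 30% of $1,481 = $444.30. Owner owes $444.30 (running OOP $1,901.30). Plan pays $1,481 − $444.30 = $1,036.70.
Bill 3, $4,467: deductible met; 30% of $4,467 = $1,340.10. Cost to owner: $1,340.10. OOP to date $3,241.40. Plan pays $4,467 − $1,340.10 = $3,126.90.
Bill 4, $263: 30% coinsurance on $263 = $78.90. That would push OOP to $3,320.30, over the $3,300 cap, so owner pays $3,300 − $3,241.40 = $58.60. Insurer: $263 − $58.60 = $204.40.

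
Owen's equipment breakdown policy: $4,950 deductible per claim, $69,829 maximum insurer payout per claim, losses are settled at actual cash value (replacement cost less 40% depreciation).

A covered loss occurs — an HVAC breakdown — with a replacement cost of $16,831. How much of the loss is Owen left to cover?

$11,682.40

At 40% depreciation, ACV = $16,831 − $6,732.40 = $10,098.60.
Less the $4,950 deductible: $10,098.60 − $4,950 = $5,148.60.
That's under the $69,829 cap, so the insurer reimburses the full $5,148.60.
The business owner bears the rest of the original loss: $16,831 − $5,148.60 = $11,682.40.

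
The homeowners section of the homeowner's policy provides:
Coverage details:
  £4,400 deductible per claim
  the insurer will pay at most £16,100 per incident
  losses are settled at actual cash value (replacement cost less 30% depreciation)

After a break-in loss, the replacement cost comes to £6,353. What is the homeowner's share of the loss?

Depreciate 30%: the covered value is £6,353 × 0.7 = £4,447.10.
Subtract the deductible: £4,447.10 − £4,400 = £47.10.
£47.10 is within the £16,100 limit, so the insurer pays £47.10.
Out of pocket: £6,353 − £47.10 = £6,305.90.

£6,305.90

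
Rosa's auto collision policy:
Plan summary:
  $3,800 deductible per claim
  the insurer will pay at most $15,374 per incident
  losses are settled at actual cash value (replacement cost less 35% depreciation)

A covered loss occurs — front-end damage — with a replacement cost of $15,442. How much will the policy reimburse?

Actual cash value after 35% depreciation: $15,442 × 65% = $10,037.30.
Subtract the deductible: $10,037.30 − $3,800 = $6,237.30.
$6,237.30 ≤ $15,374, so the limit doesn't bind; insurer pays $6,237.30.

$6,237.30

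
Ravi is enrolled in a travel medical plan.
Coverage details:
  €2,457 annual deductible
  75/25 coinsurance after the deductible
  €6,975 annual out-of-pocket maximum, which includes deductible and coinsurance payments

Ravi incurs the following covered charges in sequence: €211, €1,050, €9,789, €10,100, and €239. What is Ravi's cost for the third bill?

Claim 1 — €211: entire amount goes to the deductible. Cost to traveler: €211. OOP to date €211.
Claim 2 — €1,050: all of it applies to the deductible. Traveler owes €1,050 (running OOP €1,261).
Claim 3 — €9,789: €1,196 to deductible, leaving €8,593; coinsurance €8,593 × 25% = €2,148.25. Traveler pays €3,344.25; OOP now €4,605.25.

€3,344.25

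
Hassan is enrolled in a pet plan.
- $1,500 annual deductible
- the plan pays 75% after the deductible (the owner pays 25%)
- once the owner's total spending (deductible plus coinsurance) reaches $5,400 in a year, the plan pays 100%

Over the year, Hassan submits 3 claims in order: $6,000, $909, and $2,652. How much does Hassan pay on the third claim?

#1 ($6,000): $1,500 to deductible, leaving $4,500; coinsurance $4,500 × 25% = $1,125. Owner pays $2,625; OOP now $2,625.
#2 ($909): 25% coinsurance on $909 = $227.25. Owner owes $227.25 (running OOP $2,852.25).
#3 ($2,652): deductible met; 25% of $2,652 = $663. Owner owes $663 (running OOP $3,515.25).

$663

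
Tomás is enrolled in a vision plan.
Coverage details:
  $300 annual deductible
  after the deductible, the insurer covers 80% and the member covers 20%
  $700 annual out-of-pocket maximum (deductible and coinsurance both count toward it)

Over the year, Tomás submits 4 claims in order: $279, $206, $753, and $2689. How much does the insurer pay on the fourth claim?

Bill 1, $279: entire amount goes to the deductible. Member owes $279 (running OOP $279). Insurer: $279 − $279 = $0.
Bill 2, $206: deductible takes $21, $185 remains; member's 20% is $37. Member pays $58; OOP now $337. Plan pays $206 − $58 = $148.
Bill 3, $753: deductible already satisfied, so member's share is 20% × $753 = $150.60. Member pays $150.60; OOP now $487.60. Plan pays $753 − $150.60 = $602.40.
Bill 4, $2689: 20% coinsurance on $2689 = $537.80. OOP would hit $1025.40 > $700, so the cap limits the member to $700 − $487.60 = $212.40. Plan pays $2689 − $212.40 = $2476.60.

$2476.60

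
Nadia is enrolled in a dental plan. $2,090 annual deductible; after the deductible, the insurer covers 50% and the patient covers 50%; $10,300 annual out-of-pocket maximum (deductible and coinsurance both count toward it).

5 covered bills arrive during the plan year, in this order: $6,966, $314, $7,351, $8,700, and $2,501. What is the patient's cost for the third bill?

#1 ($6,966): deductible takes $2,090, $4,876 remains; coinsurance $4,876 × 50% = $2,438. Patient pays $4,528; OOP now $4,528.
#2 ($314): deductible already satisfied, so patient's share is 50% × $314 = $157. Cost to patient: $157. OOP to date $4,685.
#3 ($7,351): 50% coinsurance on $7,351 = $3,675.50. Patient owes $3,675.50 (running OOP $8,360.50).

$3,675.50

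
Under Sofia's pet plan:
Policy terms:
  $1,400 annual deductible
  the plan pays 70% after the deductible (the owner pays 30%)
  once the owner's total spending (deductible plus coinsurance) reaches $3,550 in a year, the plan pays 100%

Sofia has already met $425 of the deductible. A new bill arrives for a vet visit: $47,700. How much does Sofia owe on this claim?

$3,125

Remaining deductible: $1,400 − $425 = $975.
After the $975 deductible portion, $47,700 − $975 = $46,725 is subject to coinsurance.
Owner's 30% share of $46,725 is $14,017.50.
So the owner owes $975 + $14,017.50 = $14,992.50 before any cap.
Year-to-date out-of-pocket would reach $425 + $14,992.50 = $15,417.50, above the $3,550 maximum, so the owner pays only $3,550 − $425 = $3,125.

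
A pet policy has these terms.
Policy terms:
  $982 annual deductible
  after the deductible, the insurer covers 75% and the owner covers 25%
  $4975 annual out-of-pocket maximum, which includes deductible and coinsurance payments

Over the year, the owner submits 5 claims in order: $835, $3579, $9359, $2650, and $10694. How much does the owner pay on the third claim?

Claim 1 ($835): fully absorbed by the deductible. Cost to owner: $835. OOP to date $835.
Claim 2 ($3579): $147 finishes the deductible; $3432 goes to coinsurance; 25% of $3432 = $858. Owner owes $1005 (running OOP $1840).
Claim 3 ($9359): 25% coinsurance on $9359 = $2339.75. Cost to owner: $2339.75. OOP to date $4179.75.

$2339.75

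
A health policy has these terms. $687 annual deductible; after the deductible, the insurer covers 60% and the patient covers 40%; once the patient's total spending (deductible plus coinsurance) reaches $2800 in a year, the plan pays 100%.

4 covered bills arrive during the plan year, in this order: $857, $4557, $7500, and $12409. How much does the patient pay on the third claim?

Bill 1, $857: $687 finishes the deductible; $170 goes to coinsurance; coinsurance $170 × 40% = $68. Patient owes $755 (running OOP $755).
Bill 2, $4557: deductible met; 40% of $4557 = $1822.80. Patient pays $1822.80; OOP now $2577.80.
Bill 3, $7500: 40% coinsurance on $7500 = $3000. OOP would hit $5577.80 > $2800, so the cap limits the patient to $2800 − $2577.80 = $222.20.

$222.20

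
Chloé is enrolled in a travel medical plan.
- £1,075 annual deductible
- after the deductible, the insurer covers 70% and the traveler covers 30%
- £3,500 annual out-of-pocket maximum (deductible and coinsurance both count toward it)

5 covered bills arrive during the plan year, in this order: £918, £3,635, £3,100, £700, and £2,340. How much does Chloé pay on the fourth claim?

Bill 1, £918: all of it applies to the deductible. Traveler owes £918 (running OOP £918).
Bill 2, £3,635: deductible takes £157, £3,478 remains; coinsurance £3,478 × 30% = £1,043.40. Traveler pays £1,200.40; OOP now £2,118.40.
Bill 3, £3,100: 30% coinsurance on £3,100 = £930. Traveler owes £930 (running OOP £3,048.40).
Bill 4, £700: deductible met; 30% of £700 = £210. Cost to traveler: £210. OOP to date £3,258.40.

£210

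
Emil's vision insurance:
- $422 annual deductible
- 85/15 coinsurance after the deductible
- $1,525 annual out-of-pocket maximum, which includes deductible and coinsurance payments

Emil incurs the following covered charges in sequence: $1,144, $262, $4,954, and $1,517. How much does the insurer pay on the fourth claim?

$1,304.70

Claim 1 — $1,144: $422 to deductible, leaving $722; 15% of $722 = $108.30. Member owes $530.30 (running OOP $530.30). Plan pays $1,144 − $530.30 = $613.70.
Claim 2 — $262: 15% coinsurance on $262 = $39.30. Cost to member: $39.30. OOP to date $569.60. Plan pays $262 − $39.30 = $222.70.
Claim 3 — $4,954: deductible met; 15% of $4,954 = $743.10. Cost to member: $743.10. OOP to date $1,312.70. Insurer: $4,954 − $743.10 = $4,210.90.
Claim 4 — $1,517: deductible met; 15% of $1,517 = $227.55. OOP would hit $1,540.25 > $1,525, so the cap limits the member to $1,525 − $1,312.70 = $212.30. Plan pays $1,517 − $212.30 = $1,304.70.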